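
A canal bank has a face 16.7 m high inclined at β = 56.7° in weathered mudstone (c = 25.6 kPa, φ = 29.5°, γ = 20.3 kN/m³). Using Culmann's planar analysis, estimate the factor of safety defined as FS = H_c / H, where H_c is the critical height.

FS = 1.99

H_c = (4c/γ) · sinβ cosφ / [1 − cos(β − φ)]
    = (4·25.6/20.3) · sin56.7°·cos29.5° / [1 − cos27.2°]
    = 5.044 · 0.7274 / 0.1106 = 33.18 m
FS = H_c / H = 33.18 / 16.7 = 1.987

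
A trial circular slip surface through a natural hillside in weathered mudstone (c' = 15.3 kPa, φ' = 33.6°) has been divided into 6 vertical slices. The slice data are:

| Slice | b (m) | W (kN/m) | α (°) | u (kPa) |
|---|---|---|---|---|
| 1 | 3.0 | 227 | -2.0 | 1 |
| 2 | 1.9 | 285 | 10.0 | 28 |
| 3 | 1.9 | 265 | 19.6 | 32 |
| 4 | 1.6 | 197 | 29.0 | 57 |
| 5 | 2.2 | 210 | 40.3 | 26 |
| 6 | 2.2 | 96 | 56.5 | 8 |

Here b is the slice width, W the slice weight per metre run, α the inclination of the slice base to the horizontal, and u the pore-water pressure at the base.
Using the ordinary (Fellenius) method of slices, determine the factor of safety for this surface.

FS = 1.76

Ordinary method of slices: FS = Σ[c'·Δl_i + (W_i cosα_i − u_i·Δl_i)·tanφ'] / Σ W_i sinα_i, with Δl_i = b_i / cosα_i.
Slice 1: Δl = 3.0/cos(-2.0°) = 3.002 m; N'_1 = 227·cos(-2.0°) − 1·3.002 = 223.9; c'Δl = 45.93; W sinα = -7.9
Slice 2: Δl = 1.9/cos10.0° = 1.929 m; N'_2 = 285·cos10.0° − 28·1.929 = 226.6; c'Δl = 29.52; W sinα = 49.5
Slice 3: Δl = 1.9/cos19.6° = 2.017 m; N'_3 = 265·cos19.6° − 32·2.017 = 185.1; c'Δl = 30.86; W sinα = 88.9
Slice 4: Δl = 1.6/cos29.0° = 1.829 m; N'_4 = 197·cos29.0° − 57·1.829 = 68.0; c'Δl = 27.99; W sinα = 95.5
Slice 5: Δl = 2.2/cos40.3° = 2.885 m; N'_5 = 210·cos40.3° − 26·2.885 = 85.2; c'Δl = 44.13; W sinα = 135.8
Slice 6: Δl = 2.2/cos56.5° = 3.986 m; N'_6 = 96·cos56.5° − 8·3.986 = 21.1; c'Δl = 60.99; W sinα = 80.1
Σc'Δl = 239.4 kN/m; ΣN' = 809.9 kN/m; ΣW sinα = 441.8 kN/m
Resisting = 239.4 + 809.9·tan33.6° = 239.4 + 538.1 = 777.5 kN/m
FS = 777.5 / 441.8 = 1.760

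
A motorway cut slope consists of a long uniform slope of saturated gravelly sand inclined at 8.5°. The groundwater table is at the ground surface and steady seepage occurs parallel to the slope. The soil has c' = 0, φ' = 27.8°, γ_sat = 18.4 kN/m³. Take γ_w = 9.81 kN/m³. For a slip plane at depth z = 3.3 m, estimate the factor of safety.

With seepage parallel to the slope and the water table at the surface, the effective normal stress on the slip plane uses the buoyant unit weight γ' = γ_sat − γ_w while the driving shear stress uses γ_sat:
FS = [c' + γ' z cos²β tanφ'] / [γ_sat z sinβ cosβ]
(For c' = 0 this reduces to FS = (γ'/γ_sat)·tanφ'/tanβ.)
γ' = 18.4 − 9.81 = 8.59 kN/m³
Numerator = 0.0 + 8.59·3.3·cos²8.5°·tan27.8° = 0.0 + 8.59·3.3·0.9782·0.5272 = 14.619 kPa
Denominator = 18.4·3.3·sin8.5°·cos8.5° = 18.4·3.3·0.1478·0.9890 = 8.876 kPa
FS = 14.619 / 8.876 = 1.647

FS = 1.65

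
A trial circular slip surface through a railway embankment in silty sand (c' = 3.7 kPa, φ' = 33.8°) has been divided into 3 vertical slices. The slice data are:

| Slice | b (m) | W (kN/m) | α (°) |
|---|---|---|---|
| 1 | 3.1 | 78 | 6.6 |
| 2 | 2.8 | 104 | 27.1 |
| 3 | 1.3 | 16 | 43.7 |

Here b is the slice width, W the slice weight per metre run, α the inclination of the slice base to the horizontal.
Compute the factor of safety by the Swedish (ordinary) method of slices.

FS = 2.25

Ordinary method of slices: FS = Σ[c'·Δl_i + (W_i cosα_i)·tanφ'] / Σ W_i sinα_i, with Δl_i = b_i / cosα_i.
Slice 1: Δl = 3.1/cos6.6° = 3.121 m; N'_1 = 78·cos6.6° = 77.5; c'Δl = 11.55; W sinα = 9.0
Slice 2: Δl = 2.8/cos27.1° = 3.145 m; N'_2 = 104·cos27.1° = 92.6; c'Δl = 11.64; W sinα = 47.4
Slice 3: Δl = 1.3/cos43.7° = 1.798 m; N'_3 = 16·cos43.7° = 11.6; c'Δl = 6.65; W sinα = 11.1
Σc'Δl = 29.8 kN/m; ΣN' = 181.6 kN/m; ΣW sinα = 67.4 kN/m
Resisting = 29.8 + 181.6·tan33.8° = 29.8 + 121.6 = 151.4 kN/m
FS = 151.4 / 67.4 = 2.247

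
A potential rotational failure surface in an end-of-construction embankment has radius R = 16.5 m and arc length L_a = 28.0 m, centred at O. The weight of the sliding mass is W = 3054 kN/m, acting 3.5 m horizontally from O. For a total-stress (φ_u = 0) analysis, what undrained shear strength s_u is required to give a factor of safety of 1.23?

s_u = 28.5 kPa

FS = s_u·L_a·R / (W·d), so s_u = FS·W·d / (L_a·R).
s_u = 1.23·3054·3.5 / (28.00·16.5) = 13147.5 / 462.00 = 28.46 kPa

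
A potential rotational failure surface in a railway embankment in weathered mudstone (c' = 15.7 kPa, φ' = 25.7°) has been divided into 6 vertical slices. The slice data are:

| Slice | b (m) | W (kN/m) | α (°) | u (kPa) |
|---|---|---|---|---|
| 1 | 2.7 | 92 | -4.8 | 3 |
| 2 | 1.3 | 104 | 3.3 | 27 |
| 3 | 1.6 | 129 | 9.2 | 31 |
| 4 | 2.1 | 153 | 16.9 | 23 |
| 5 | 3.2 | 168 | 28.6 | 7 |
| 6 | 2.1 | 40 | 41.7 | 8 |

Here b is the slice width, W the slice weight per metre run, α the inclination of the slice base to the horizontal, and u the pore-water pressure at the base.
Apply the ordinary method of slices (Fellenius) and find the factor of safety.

FS = 2.60

Ordinary method of slices: FS = Σ[c'·Δl_i + (W_i cosα_i − u_i·Δl_i)·tanφ'] / Σ W_i sinα_i, with Δl_i = b_i / cosα_i.
Slice 1: Δl = 2.7/cos(-4.8°) = 2.710 m; N'_1 = 92·cos(-4.8°) − 3·2.710 = 83.5; c'Δl = 42.54; W sinα = -7.7
Slice 2: Δl = 1.3/cos3.3° = 1.302 m; N'_2 = 104·cos3.3° − 27·1.302 = 68.7; c'Δl = 20.44; W sinα = 6.0
Slice 3: Δl = 1.6/cos9.2° = 1.621 m; N'_3 = 129·cos9.2° − 31·1.621 = 77.1; c'Δl = 25.45; W sinα = 20.6
Slice 4: Δl = 2.1/cos16.9° = 2.195 m; N'_4 = 153·cos16.9° − 23·2.195 = 95.9; c'Δl = 34.46; W sinα = 44.5
Slice 5: Δl = 3.2/cos28.6° = 3.645 m; N'_5 = 168·cos28.6° − 7·3.645 = 122.0; c'Δl = 57.22; W sinα = 80.4
Slice 6: Δl = 2.1/cos41.7° = 2.813 m; N'_6 = 40·cos41.7° − 8·2.813 = 7.4; c'Δl = 44.16; W sinα = 26.6
Σc'Δl = 224.3 kN/m; ΣN' = 454.6 kN/m; ΣW sinα = 170.4 kN/m
Resisting = 224.3 + 454.6·tan25.7° = 224.3 + 218.8 = 443.0 kN/m
FS = 443.0 / 170.4 = 2.600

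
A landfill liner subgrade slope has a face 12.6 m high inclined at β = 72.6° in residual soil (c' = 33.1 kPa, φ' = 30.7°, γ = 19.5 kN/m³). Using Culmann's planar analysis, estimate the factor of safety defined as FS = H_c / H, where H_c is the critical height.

FS = 1.73

H_c = (4c'/γ) · sinβ cosφ' / [1 − cos(β − φ')]
    = (4·33.1/19.5) · sin72.6°·cos30.7° / [1 − cos41.9°]
    = 6.790 · 0.8205 / 0.2557 = 21.79 m
FS = H_c / H = 21.79 / 12.6 = 1.729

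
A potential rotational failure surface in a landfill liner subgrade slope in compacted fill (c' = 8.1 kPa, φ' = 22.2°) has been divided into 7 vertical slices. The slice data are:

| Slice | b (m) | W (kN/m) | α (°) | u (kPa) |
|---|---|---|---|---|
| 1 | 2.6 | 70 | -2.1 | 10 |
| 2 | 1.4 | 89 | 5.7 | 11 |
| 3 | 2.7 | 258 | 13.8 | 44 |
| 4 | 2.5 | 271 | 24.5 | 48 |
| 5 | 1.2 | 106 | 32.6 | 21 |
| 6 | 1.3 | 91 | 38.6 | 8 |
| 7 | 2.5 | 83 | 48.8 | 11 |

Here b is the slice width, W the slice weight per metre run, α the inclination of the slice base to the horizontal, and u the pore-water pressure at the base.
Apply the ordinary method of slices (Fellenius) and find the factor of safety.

FS = 0.93

Ordinary method of slices: FS = Σ[c'·Δl_i + (W_i cosα_i − u_i·Δl_i)·tanφ'] / Σ W_i sinα_i, with Δl_i = b_i / cosα_i.
Slice 1: Δl = 2.6/cos(-2.1°) = 2.602 m; N'_1 = 70·cos(-2.1°) − 10·2.602 = 43.9; c'Δl = 21.07; W sinα = -2.6
Slice 2: Δl = 1.4/cos5.7° = 1.407 m; N'_2 = 89·cos5.7° − 11·1.407 = 73.1; c'Δl = 11.40; W sinα = 8.8
Slice 3: Δl = 2.7/cos13.8° = 2.780 m; N'_3 = 258·cos13.8° − 44·2.780 = 128.2; c'Δl = 22.52; W sinα = 61.5
Slice 4: Δl = 2.5/cos24.5° = 2.747 m; N'_4 = 271·cos24.5° − 48·2.747 = 114.7; c'Δl = 22.25; W sinα = 112.4
Slice 5: Δl = 1.2/cos32.6° = 1.424 m; N'_5 = 106·cos32.6° − 21·1.424 = 59.4; c'Δl = 11.54; W sinα = 57.1
Slice 6: Δl = 1.3/cos38.6° = 1.663 m; N'_6 = 91·cos38.6° − 8·1.663 = 57.8; c'Δl = 13.47; W sinα = 56.8
Slice 7: Δl = 2.5/cos48.8° = 3.795 m; N'_7 = 83·cos48.8° − 11·3.795 = 12.9; c'Δl = 30.74; W sinα = 62.5
Σc'Δl = 133.0 kN/m; ΣN' = 490.1 kN/m; ΣW sinα = 356.5 kN/m
Resisting = 133.0 + 490.1·tan22.2° = 133.0 + 200.0 = 333.0 kN/m
FS = 333.0 / 356.5 = 0.934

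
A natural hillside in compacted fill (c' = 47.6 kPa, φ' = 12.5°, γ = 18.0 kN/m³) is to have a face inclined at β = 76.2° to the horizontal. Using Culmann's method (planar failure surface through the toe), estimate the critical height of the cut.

H_c = 18.01 m

Culmann's analysis gives the critical failure plane at α_cr = (β + φ')/2 = (76.2 + 12.5)/2 = 44.4°, and the critical height
H_c = (4c'/γ) · sinβ cosφ' / [1 − cos(β − φ')]
    = (4·47.6/18.0) · sin76.2°·cos12.5° / [1 − cos(63.7°)]
    = 10.578 · 0.9711·0.9763 / [1 − 0.4431]
    = 10.578 · 0.9481 / 0.5569
    = 18.01 m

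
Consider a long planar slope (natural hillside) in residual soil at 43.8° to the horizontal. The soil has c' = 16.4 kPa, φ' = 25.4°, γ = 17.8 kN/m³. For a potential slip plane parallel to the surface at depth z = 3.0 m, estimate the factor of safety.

For an infinite slope with a slip plane parallel to the surface (no pore pressure): FS = [c' + γz cos²β tanφ'] / [γz sinβ cosβ].
γz = 17.8·3.0 = 53.40 kN/m²
Numerator = 16.4 + 53.40·cos²43.8°·tan25.4° = 16.4 + 53.40·0.5209·0.4748 = 29.609 kPa
Denominator = 53.40·sin43.8°·cos43.8° = 53.40·0.6921·0.7218 = 26.677 kPa
FS = 29.609 / 26.677 = 1.110

FS = 1.11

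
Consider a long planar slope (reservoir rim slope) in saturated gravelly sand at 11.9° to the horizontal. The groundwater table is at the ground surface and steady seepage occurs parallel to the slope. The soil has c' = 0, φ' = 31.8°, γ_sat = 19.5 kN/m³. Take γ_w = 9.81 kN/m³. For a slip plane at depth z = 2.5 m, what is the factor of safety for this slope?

With seepage parallel to the slope and the water table at the surface, the effective normal stress on the slip plane uses the buoyant unit weight γ' = γ_sat − γ_w while the driving shear stress uses γ_sat:
FS = [c' + γ' z cos²β tanφ'] / [γ_sat z sinβ cosβ]
(For c' = 0 this reduces to FS = (γ'/γ_sat)·tanφ'/tanβ.)
γ' = 19.5 − 9.81 = 9.69 kN/m³
Numerator = 0.0 + 9.69·2.5·cos²11.9°·tan31.8° = 0.0 + 9.69·2.5·0.9575·0.6200 = 14.381 kPa
Denominator = 19.5·2.5·sin11.9°·cos11.9° = 19.5·2.5·0.2062·0.9785 = 9.836 kPa
FS = 14.381 / 9.836 = 1.462

FS = 1.46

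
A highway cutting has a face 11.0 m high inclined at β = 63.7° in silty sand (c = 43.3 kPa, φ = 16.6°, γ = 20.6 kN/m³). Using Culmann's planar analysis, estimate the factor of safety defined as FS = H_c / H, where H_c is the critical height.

H_c = (4c/γ) · sinβ cosφ / [1 − cos(β − φ)]
    = (4·43.3/20.6) · sin63.7°·cos16.6° / [1 − cos47.1°]
    = 8.408 · 0.8591 / 0.3193 = 22.62 m
FS = H_c / H = 22.62 / 11.0 = 2.057

FS = 2.06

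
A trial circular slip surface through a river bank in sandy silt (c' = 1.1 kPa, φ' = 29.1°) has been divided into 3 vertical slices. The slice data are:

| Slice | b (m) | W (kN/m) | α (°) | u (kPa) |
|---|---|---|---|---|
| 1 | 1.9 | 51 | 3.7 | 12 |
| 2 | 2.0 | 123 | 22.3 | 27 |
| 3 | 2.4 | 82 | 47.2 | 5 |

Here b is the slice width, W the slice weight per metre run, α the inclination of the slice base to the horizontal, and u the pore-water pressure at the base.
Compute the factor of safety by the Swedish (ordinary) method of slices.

FS = 0.69

Ordinary method of slices: FS = Σ[c'·Δl_i + (W_i cosα_i − u_i·Δl_i)·tanφ'] / Σ W_i sinα_i, with Δl_i = b_i / cosα_i.
Slice 1: Δl = 1.9/cos3.7° = 1.904 m; N'_1 = 51·cos3.7° − 12·1.904 = 28.0; c'Δl = 2.09; W sinα = 3.3
Slice 2: Δl = 2.0/cos22.3° = 2.162 m; N'_2 = 123·cos22.3° − 27·2.162 = 55.4; c'Δl = 2.38; W sinα = 46.7
Slice 3: Δl = 2.4/cos47.2° = 3.532 m; N'_3 = 82·cos47.2° − 5·3.532 = 38.1; c'Δl = 3.89; W sinα = 60.2
Σc'Δl = 8.4 kN/m; ΣN' = 121.5 kN/m; ΣW sinα = 110.1 kN/m
Resisting = 8.4 + 121.5·tan29.1° = 8.4 + 67.6 = 76.0 kN/m
FS = 76.0 / 110.1 = 0.690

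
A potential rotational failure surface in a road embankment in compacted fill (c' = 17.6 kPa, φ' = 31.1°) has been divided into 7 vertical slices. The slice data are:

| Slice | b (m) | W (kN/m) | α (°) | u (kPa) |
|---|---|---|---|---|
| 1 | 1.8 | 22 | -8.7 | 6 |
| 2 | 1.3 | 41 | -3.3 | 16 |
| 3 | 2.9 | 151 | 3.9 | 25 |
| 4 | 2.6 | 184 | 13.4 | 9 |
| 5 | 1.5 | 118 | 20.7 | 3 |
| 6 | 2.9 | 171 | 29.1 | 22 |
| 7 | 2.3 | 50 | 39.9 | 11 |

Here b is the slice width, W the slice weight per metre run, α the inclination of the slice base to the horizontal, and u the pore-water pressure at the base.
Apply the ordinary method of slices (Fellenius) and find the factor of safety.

FS = 2.77

Ordinary method of slices: FS = Σ[c'·Δl_i + (W_i cosα_i − u_i·Δl_i)·tanφ'] / Σ W_i sinα_i, with Δl_i = b_i / cosα_i.
Slice 1: Δl = 1.8/cos(-8.7°) = 1.821 m; N'_1 = 22·cos(-8.7°) − 6·1.821 = 10.8; c'Δl = 32.05; W sinα = -3.3
Slice 2: Δl = 1.3/cos(-3.3°) = 1.302 m; N'_2 = 41·cos(-3.3°) − 16·1.302 = 20.1; c'Δl = 22.92; W sinα = -2.4
Slice 3: Δl = 2.9/cos3.9° = 2.907 m; N'_3 = 151·cos3.9° − 25·2.907 = 78.0; c'Δl = 51.16; W sinα = 10.3
Slice 4: Δl = 2.6/cos13.4° = 2.673 m; N'_4 = 184·cos13.4° − 9·2.673 = 154.9; c'Δl = 47.04; W sinα = 42.6
Slice 5: Δl = 1.5/cos20.7° = 1.604 m; N'_5 = 118·cos20.7° − 3·1.604 = 105.6; c'Δl = 28.22; W sinα = 41.7
Slice 6: Δl = 2.9/cos29.1° = 3.319 m; N'_6 = 171·cos29.1° − 22·3.319 = 76.4; c'Δl = 58.41; W sinα = 83.2
Slice 7: Δl = 2.3/cos39.9° = 2.998 m; N'_7 = 50·cos39.9° − 11·2.998 = 5.4; c'Δl = 52.77; W sinα = 32.1
Σc'Δl = 292.6 kN/m; ΣN' = 451.2 kN/m; ΣW sinα = 204.2 kN/m
Resisting = 292.6 + 451.2·tan31.1° = 292.6 + 272.2 = 564.7 kN/m
FS = 564.7 / 204.2 = 2.766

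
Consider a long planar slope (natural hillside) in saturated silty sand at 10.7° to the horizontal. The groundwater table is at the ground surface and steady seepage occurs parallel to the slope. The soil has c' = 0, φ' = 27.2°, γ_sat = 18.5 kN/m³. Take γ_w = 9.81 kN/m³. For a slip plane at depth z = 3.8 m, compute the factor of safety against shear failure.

With seepage parallel to the slope and the water table at the surface, the effective normal stress on the slip plane uses the buoyant unit weight γ' = γ_sat − γ_w while the driving shear stress uses γ_sat:
FS = [c' + γ' z cos²β tanφ'] / [γ_sat z sinβ cosβ]
(For c' = 0 this reduces to FS = (γ'/γ_sat)·tanφ'/tanβ.)
γ' = 18.5 − 9.81 = 8.69 kN/m³
Numerator = 0.0 + 8.69·3.8·cos²10.7°·tan27.2° = 0.0 + 8.69·3.8·0.9655·0.5139 = 16.386 kPa
Denominator = 18.5·3.8·sin10.7°·cos10.7° = 18.5·3.8·0.1857·0.9826 = 12.825 kPa
FS = 16.386 / 12.825 = 1.278

FS = 1.28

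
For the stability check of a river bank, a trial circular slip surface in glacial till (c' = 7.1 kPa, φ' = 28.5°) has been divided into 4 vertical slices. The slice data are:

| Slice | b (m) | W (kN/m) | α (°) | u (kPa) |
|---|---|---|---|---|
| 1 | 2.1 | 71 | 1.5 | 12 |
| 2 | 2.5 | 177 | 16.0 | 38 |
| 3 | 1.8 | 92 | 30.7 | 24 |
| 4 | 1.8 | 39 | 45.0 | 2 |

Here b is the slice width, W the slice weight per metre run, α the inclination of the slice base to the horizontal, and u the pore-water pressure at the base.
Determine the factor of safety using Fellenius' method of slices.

FS = 1.26

Ordinary method of slices: FS = Σ[c'·Δl_i + (W_i cosα_i − u_i·Δl_i)·tanφ'] / Σ W_i sinα_i, with Δl_i = b_i / cosα_i.
Slice 1: Δl = 2.1/cos1.5° = 2.101 m; N'_1 = 71·cos1.5° − 12·2.101 = 45.8; c'Δl = 14.92; W sinα = 1.9
Slice 2: Δl = 2.5/cos16.0° = 2.601 m; N'_2 = 177·cos16.0° − 38·2.601 = 71.3; c'Δl = 18.47; W sinα = 48.8
Slice 3: Δl = 1.8/cos30.7° = 2.093 m; N'_3 = 92·cos30.7° − 24·2.093 = 28.9; c'Δl = 14.86; W sinα = 47.0
Slice 4: Δl = 1.8/cos45.0° = 2.546 m; N'_4 = 39·cos45.0° − 2·2.546 = 22.5; c'Δl = 18.07; W sinα = 27.6
Σc'Δl = 66.3 kN/m; ΣN' = 168.4 kN/m; ΣW sinα = 125.2 kN/m
Resisting = 66.3 + 168.4·tan28.5° = 66.3 + 91.5 = 157.8 kN/m
FS = 157.8 / 125.2 = 1.260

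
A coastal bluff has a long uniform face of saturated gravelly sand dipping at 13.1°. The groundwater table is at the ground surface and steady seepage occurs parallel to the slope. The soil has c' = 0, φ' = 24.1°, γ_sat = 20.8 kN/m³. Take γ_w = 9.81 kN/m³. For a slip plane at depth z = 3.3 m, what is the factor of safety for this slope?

FS = 1.02

With seepage parallel to the slope and the water table at the surface, the effective normal stress on the slip plane uses the buoyant unit weight γ' = γ_sat − γ_w while the driving shear stress uses γ_sat:
FS = [c' + γ' z cos²β tanφ'] / [γ_sat z sinβ cosβ]
(For c' = 0 this reduces to FS = (γ'/γ_sat)·tanφ'/tanβ.)
γ' = 20.8 − 9.81 = 10.99 kN/m³
Numerator = 0.0 + 10.99·3.3·cos²13.1°·tan24.1° = 0.0 + 10.99·3.3·0.9486·0.4473 = 15.390 kPa
Denominator = 20.8·3.3·sin13.1°·cos13.1° = 20.8·3.3·0.2267·0.9740 = 15.152 kPa
FS = 15.390 / 15.152 = 1.016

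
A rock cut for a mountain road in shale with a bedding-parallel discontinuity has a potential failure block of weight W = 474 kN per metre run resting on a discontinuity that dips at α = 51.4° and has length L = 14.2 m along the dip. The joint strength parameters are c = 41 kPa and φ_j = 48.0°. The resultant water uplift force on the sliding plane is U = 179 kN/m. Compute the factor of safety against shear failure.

Resolving the block weight along and normal to the plane and applying the Mohr–Coulomb strength on the joint:
N' = W cosα − U = 474·cos51.4° − 179 = 116.7 kN/m
Driving force T = W sinα = 474·sin51.4° = 370.4 kN/m
Resisting force R = c·L + N'·tanφ_j = 41·14.2 + 116.7·tan48.0° = 582.2 + 129.6 = 711.8 kN/m
FS = R / T = 711.8 / 370.4 = 1.922

FS = 1.92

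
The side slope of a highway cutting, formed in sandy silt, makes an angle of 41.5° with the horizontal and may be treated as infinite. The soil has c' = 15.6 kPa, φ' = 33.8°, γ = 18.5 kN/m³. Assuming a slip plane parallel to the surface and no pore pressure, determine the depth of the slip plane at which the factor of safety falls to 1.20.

Setting FS = 1.20 in FS = [c' + γz cos²β tanφ'] / [γz sinβ cosβ] and solving for z:
z = c' / [γ cosβ (FS·sinβ − cosβ·tanφ')]
  = 15.6 / [18.5·cos41.5°·(1.20·sin41.5° − cos41.5°·tan33.8°)]
  = 15.6 / [18.5·0.7490·(1.20·0.6626 − 0.7490·0.6694)]
  = 15.6 / 4.0703 = 3.833 m

z = 3.83 m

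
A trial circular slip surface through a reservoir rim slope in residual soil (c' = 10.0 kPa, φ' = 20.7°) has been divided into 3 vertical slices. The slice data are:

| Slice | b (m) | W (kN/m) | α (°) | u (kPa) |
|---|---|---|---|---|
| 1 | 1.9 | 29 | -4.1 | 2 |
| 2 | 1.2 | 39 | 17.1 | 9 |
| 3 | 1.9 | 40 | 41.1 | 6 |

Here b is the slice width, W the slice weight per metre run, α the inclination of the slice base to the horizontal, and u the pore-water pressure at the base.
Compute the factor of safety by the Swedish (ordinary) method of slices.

FS = 2.29

Ordinary method of slices: FS = Σ[c'·Δl_i + (W_i cosα_i − u_i·Δl_i)·tanφ'] / Σ W_i sinα_i, with Δl_i = b_i / cosα_i.
Slice 1: Δl = 1.9/cos(-4.1°) = 1.905 m; N'_1 = 29·cos(-4.1°) − 2·1.905 = 25.1; c'Δl = 19.05; W sinα = -2.1
Slice 2: Δl = 1.2/cos17.1° = 1.256 m; N'_2 = 39·cos17.1° − 9·1.256 = 26.0; c'Δl = 12.56; W sinα = 11.5
Slice 3: Δl = 1.9/cos41.1° = 2.521 m; N'_3 = 40·cos41.1° − 6·2.521 = 15.0; c'Δl = 25.21; W sinα = 26.3
Σc'Δl = 56.8 kN/m; ΣN' = 66.1 kN/m; ΣW sinα = 35.7 kN/m
Resisting = 56.8 + 66.1·tan20.7° = 56.8 + 25.0 = 81.8 kN/m
FS = 81.8 / 35.7 = 2.292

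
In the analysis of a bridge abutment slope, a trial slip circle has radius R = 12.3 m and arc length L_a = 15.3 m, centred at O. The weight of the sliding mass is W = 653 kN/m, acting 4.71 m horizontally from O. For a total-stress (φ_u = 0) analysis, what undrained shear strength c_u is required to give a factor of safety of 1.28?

FS = c_u·L_a·R / (W·d), so c_u = FS·W·d / (L_a·R).
c_u = 1.28·653·4.71 / (15.30·12.3) = 3936.8 / 188.19 = 20.92 kPa

c_u = 20.9 kPa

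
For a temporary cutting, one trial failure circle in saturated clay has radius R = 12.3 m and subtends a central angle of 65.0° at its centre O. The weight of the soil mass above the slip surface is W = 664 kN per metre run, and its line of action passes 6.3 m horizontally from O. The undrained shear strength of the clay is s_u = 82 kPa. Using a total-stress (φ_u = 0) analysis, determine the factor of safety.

Taking moments about the centre O, the resisting moment is provided by the undrained shear strength acting along the arc:
Arc length L_a = R·θ = 12.3·(65.0°·π/180) = 12.3·1.1345 = 13.95 m
M_R = s_u·L_a·R = 82·13.95·12.3 = 14073.9 kN·m/m
M_D = W·d = 664·6.3 = 4183.2 kN·m/m
FS = M_R / M_D = 14073.9 / 4183.2 = 3.364

FS = 3.36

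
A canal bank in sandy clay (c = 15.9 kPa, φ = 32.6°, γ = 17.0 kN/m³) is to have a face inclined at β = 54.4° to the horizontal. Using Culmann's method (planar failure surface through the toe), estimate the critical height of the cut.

H_c = 35.83 m

Culmann's analysis gives the critical failure plane at α_cr = (β + φ)/2 = (54.4 + 32.6)/2 = 43.5°, and the critical height
H_c = (4c/γ) · sinβ cosφ / [1 − cos(β − φ)]
    = (4·15.9/17.0) · sin54.4°·cos32.6° / [1 − cos(21.8°)]
    = 3.741 · 0.8131·0.8425 / [1 − 0.9285]
    = 3.741 · 0.6850 / 0.0715
    = 35.83 m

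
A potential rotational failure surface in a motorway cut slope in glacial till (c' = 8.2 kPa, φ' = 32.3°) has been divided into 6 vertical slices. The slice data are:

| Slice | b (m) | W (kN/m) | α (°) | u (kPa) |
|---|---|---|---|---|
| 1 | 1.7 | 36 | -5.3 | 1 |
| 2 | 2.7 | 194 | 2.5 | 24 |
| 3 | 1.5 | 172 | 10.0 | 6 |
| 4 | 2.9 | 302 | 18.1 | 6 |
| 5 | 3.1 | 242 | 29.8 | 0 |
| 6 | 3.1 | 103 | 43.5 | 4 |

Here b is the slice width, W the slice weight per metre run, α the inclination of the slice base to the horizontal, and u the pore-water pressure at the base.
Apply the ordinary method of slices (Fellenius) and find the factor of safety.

Ordinary method of slices: FS = Σ[c'·Δl_i + (W_i cosα_i − u_i·Δl_i)·tanφ'] / Σ W_i sinα_i, with Δl_i = b_i / cosα_i.
Slice 1: Δl = 1.7/cos(-5.3°) = 1.707 m; N'_1 = 36·cos(-5.3°) − 1·1.707 = 34.1; c'Δl = 14.00; W sinα = -3.3
Slice 2: Δl = 2.7/cos2.5° = 2.703 m; N'_2 = 194·cos2.5° − 24·2.703 = 129.0; c'Δl = 22.16; W sinα = 8.5
Slice 3: Δl = 1.5/cos10.0° = 1.523 m; N'_3 = 172·cos10.0° − 6·1.523 = 160.2; c'Δl = 12.49; W sinα = 29.9
Slice 4: Δl = 2.9/cos18.1° = 3.051 m; N'_4 = 302·cos18.1° − 6·3.051 = 268.7; c'Δl = 25.02; W sinα = 93.8
Slice 5: Δl = 3.1/cos29.8° = 3.572 m; N'_5 = 242·cos29.8° − 0·3.572 = 210.0; c'Δl = 29.29; W sinα = 120.3
Slice 6: Δl = 3.1/cos43.5° = 4.274 m; N'_6 = 103·cos43.5° − 4·4.274 = 57.6; c'Δl = 35.04; W sinα = 70.9
Σc'Δl = 138.0 kN/m; ΣN' = 859.7 kN/m; ΣW sinα = 320.0 kN/m
Resisting = 138.0 + 859.7·tan32.3° = 138.0 + 543.5 = 681.5 kN/m
FS = 681.5 / 320.0 = 2.130

FS = 2.13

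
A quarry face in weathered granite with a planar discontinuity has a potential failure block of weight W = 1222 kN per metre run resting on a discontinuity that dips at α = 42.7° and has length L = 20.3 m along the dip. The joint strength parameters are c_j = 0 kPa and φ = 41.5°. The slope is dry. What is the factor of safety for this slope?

FS = 0.96

Resolving the block weight along and normal to the plane and applying the Mohr–Coulomb strength on the joint:
N' = W cosα = 1222·cos42.7° = 898.1 kN/m
Driving force T = W sinα = 1222·sin42.7° = 828.7 kN/m
Resisting force R = c_j·L + N'·tanφ = 0·20.3 + 898.1·tan41.5° = 0.0 + 794.5 = 794.5 kN/m
FS = R / T = 794.5 / 828.7 = 0.959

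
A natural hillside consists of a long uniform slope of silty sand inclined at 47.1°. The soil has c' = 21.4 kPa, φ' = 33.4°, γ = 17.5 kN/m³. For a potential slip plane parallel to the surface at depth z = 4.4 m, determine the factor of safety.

For an infinite slope with a slip plane parallel to the surface (no pore pressure): FS = [c' + γz cos²β tanφ'] / [γz sinβ cosβ].
γz = 17.5·4.4 = 77.00 kN/m²
Numerator = 21.4 + 77.00·cos²47.1°·tan33.4° = 21.4 + 77.00·0.4634·0.6594 = 44.927 kPa
Denominator = 77.00·sin47.1°·cos47.1° = 77.00·0.7325·0.6807 = 38.397 kPa
FS = 44.927 / 38.397 = 1.170

FS = 1.17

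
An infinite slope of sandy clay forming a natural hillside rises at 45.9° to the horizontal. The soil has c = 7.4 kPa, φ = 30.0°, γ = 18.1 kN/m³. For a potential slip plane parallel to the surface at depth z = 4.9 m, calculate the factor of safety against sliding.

For an infinite slope with a slip plane parallel to the surface (no pore pressure): FS = [c + γz cos²β tanφ] / [γz sinβ cosβ].
γz = 18.1·4.9 = 88.69 kN/m²
Numerator = 7.4 + 88.69·cos²45.9°·tan30.0° = 7.4 + 88.69·0.4843·0.5774 = 32.198 kPa
Denominator = 88.69·sin45.9°·cos45.9° = 88.69·0.7181·0.6959 = 44.323 kPa
FS = 32.198 / 44.323 = 0.726

FS = 0.73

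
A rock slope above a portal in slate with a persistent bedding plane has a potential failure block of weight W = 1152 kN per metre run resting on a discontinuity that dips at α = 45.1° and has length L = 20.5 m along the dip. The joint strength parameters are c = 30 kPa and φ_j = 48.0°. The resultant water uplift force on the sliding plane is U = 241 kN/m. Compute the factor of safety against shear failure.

Resolving the block weight along and normal to the plane and applying the Mohr–Coulomb strength on the joint:
N' = W cosα − U = 1152·cos45.1° − 241 = 572.2 kN/m
Driving force T = W sinα = 1152·sin45.1° = 816.0 kN/m
Resisting force R = c·L + N'·tanφ_j = 30·20.5 + 572.2·tan48.0° = 615.0 + 635.5 = 1250.5 kN/m
FS = R / T = 1250.5 / 816.0 = 1.532

FS = 1.53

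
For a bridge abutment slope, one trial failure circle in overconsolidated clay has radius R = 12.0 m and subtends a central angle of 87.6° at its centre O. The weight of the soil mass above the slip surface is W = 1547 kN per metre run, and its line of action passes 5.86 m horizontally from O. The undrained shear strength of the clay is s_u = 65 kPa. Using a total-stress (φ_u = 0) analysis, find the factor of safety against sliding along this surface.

Taking moments about the centre O, the resisting moment is provided by the undrained shear strength acting along the arc:
Arc length L_a = R·θ = 12.0·(87.6°·π/180) = 12.0·1.5289 = 18.35 m
M_R = s_u·L_a·R = 65·18.35·12.0 = 14310.6 kN·m/m
M_D = W·d = 1547·5.86 = 9065.4 kN·m/m
FS = M_R / M_D = 14310.6 / 9065.4 = 1.579

FS = 1.58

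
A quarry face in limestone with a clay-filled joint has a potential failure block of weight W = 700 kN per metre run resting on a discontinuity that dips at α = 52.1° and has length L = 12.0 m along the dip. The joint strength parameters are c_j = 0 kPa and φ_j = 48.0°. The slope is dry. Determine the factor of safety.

FS = 0.86

Resolving the block weight along and normal to the plane and applying the Mohr–Coulomb strength on the joint:
N' = W cosα = 700·cos52.1° = 430.0 kN/m
Driving force T = W sinα = 700·sin52.1° = 552.4 kN/m
Resisting force R = c_j·L + N'·tanφ_j = 0·12.0 + 430.0·tan48.0° = 0.0 + 477.6 = 477.6 kN/m
FS = R / T = 477.6 / 552.4 = 0.865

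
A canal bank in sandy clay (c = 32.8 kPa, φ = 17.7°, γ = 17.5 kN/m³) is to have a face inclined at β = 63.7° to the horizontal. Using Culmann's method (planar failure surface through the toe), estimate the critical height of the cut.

H_c = 20.97 m

Culmann's analysis gives the critical failure plane at α_cr = (β + φ)/2 = (63.7 + 17.7)/2 = 40.7°, and the critical height
H_c = (4c/γ) · sinβ cosφ / [1 − cos(β − φ)]
    = (4·32.8/17.5) · sin63.7°·cos17.7° / [1 − cos(46.0°)]
    = 7.497 · 0.8965·0.9527 / [1 − 0.6947]
    = 7.497 · 0.8540 / 0.3053
    = 20.97 m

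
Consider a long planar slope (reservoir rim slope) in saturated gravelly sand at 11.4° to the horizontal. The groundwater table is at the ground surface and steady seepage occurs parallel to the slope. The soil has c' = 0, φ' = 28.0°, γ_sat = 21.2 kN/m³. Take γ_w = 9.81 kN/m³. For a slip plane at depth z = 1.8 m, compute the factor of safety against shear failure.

With seepage parallel to the slope and the water table at the surface, the effective normal stress on the slip plane uses the buoyant unit weight γ' = γ_sat − γ_w while the driving shear stress uses γ_sat:
FS = [c' + γ' z cos²β tanφ'] / [γ_sat z sinβ cosβ]
(For c' = 0 this reduces to FS = (γ'/γ_sat)·tanφ'/tanβ.)
γ' = 21.2 − 9.81 = 11.39 kN/m³
Numerator = 0.0 + 11.39·1.8·cos²11.4°·tan28.0° = 0.0 + 11.39·1.8·0.9609·0.5317 = 10.475 kPa
Denominator = 21.2·1.8·sin11.4°·cos11.4° = 21.2·1.8·0.1977·0.9803 = 7.394 kPa
FS = 10.475 / 7.394 = 1.417

FS = 1.42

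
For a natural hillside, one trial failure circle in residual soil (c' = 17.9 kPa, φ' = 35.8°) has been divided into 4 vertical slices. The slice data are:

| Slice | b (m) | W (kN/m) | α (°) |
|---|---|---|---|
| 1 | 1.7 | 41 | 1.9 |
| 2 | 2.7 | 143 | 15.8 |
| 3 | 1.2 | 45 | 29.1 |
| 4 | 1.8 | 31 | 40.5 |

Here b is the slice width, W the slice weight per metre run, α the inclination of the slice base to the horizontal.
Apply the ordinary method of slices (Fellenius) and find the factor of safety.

FS = 3.91

Ordinary method of slices: FS = Σ[c'·Δl_i + (W_i cosα_i)·tanφ'] / Σ W_i sinα_i, with Δl_i = b_i / cosα_i.
Slice 1: Δl = 1.7/cos1.9° = 1.701 m; N'_1 = 41·cos1.9° = 41.0; c'Δl = 30.45; W sinα = 1.4
Slice 2: Δl = 2.7/cos15.8° = 2.806 m; N'_2 = 143·cos15.8° = 137.6; c'Δl = 50.23; W sinα = 38.9
Slice 3: Δl = 1.2/cos29.1° = 1.373 m; N'_3 = 45·cos29.1° = 39.3; c'Δl = 24.58; W sinα = 21.9
Slice 4: Δl = 1.8/cos40.5° = 2.367 m; N'_4 = 31·cos40.5° = 23.6; c'Δl = 42.37; W sinα = 20.1
Σc'Δl = 147.6 kN/m; ΣN' = 241.5 kN/m; ΣW sinα = 82.3 kN/m
Resisting = 147.6 + 241.5·tan35.8° = 147.6 + 174.2 = 321.8 kN/m
FS = 321.8 / 82.3 = 3.909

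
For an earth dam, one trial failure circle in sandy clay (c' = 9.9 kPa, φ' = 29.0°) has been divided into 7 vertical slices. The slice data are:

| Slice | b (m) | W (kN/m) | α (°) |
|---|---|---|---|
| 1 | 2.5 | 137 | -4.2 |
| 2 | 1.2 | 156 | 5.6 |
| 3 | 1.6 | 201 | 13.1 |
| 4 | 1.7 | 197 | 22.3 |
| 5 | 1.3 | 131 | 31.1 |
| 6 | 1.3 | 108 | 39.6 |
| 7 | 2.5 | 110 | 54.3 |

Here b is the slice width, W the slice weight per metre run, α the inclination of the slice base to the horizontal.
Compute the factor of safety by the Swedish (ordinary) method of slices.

FS = 1.88

Ordinary method of slices: FS = Σ[c'·Δl_i + (W_i cosα_i)·tanφ'] / Σ W_i sinα_i, with Δl_i = b_i / cosα_i.
Slice 1: Δl = 2.5/cos(-4.2°) = 2.507 m; N'_1 = 137·cos(-4.2°) = 136.6; c'Δl = 24.82; W sinα = -10.0
Slice 2: Δl = 1.2/cos5.6° = 1.206 m; N'_2 = 156·cos5.6° = 155.3; c'Δl = 11.94; W sinα = 15.2
Slice 3: Δl = 1.6/cos13.1° = 1.643 m; N'_3 = 201·cos13.1° = 195.8; c'Δl = 16.26; W sinα = 45.6
Slice 4: Δl = 1.7/cos22.3° = 1.837 m; N'_4 = 197·cos22.3° = 182.3; c'Δl = 18.19; W sinα = 74.8
Slice 5: Δl = 1.3/cos31.1° = 1.518 m; N'_5 = 131·cos31.1° = 112.2; c'Δl = 15.03; W sinα = 67.7
Slice 6: Δl = 1.3/cos39.6° = 1.687 m; N'_6 = 108·cos39.6° = 83.2; c'Δl = 16.70; W sinα = 68.8
Slice 7: Δl = 2.5/cos54.3° = 4.284 m; N'_7 = 110·cos54.3° = 64.2; c'Δl = 42.41; W sinα = 89.3
Σc'Δl = 145.4 kN/m; ΣN' = 929.5 kN/m; ΣW sinα = 351.3 kN/m
Resisting = 145.4 + 929.5·tan29.0° = 145.4 + 515.2 = 660.6 kN/m
FS = 660.6 / 351.3 = 1.880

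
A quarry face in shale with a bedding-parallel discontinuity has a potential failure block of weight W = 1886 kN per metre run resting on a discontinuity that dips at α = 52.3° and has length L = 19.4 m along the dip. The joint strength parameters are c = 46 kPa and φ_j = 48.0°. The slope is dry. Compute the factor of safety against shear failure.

Resolving the block weight along and normal to the plane and applying the Mohr–Coulomb strength on the joint:
N' = W cosα = 1886·cos52.3° = 1153.3 kN/m
Driving force T = W sinα = 1886·sin52.3° = 1492.2 kN/m
Resisting force R = c·L + N'·tanφ_j = 46·19.4 + 1153.3·tan48.0° = 892.4 + 1280.9 = 2173.3 kN/m
FS = R / T = 2173.3 / 1492.2 = 1.456

FS = 1.46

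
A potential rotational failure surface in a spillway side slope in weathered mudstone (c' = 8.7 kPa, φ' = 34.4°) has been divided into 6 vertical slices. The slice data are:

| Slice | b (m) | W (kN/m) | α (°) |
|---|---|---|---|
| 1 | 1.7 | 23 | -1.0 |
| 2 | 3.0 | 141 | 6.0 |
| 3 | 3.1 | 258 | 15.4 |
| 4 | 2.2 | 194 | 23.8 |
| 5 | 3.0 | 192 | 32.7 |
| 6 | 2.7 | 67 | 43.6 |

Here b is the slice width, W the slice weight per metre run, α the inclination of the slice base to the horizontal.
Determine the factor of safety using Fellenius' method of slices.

FS = 2.25

Ordinary method of slices: FS = Σ[c'·Δl_i + (W_i cosα_i)·tanφ'] / Σ W_i sinα_i, with Δl_i = b_i / cosα_i.
Slice 1: Δl = 1.7/cos(-1.0°) = 1.700 m; N'_1 = 23·cos(-1.0°) = 23.0; c'Δl = 14.79; W sinα = -0.4
Slice 2: Δl = 3.0/cos6.0° = 3.017 m; N'_2 = 141·cos6.0° = 140.2; c'Δl = 26.24; W sinα = 14.7
Slice 3: Δl = 3.1/cos15.4° = 3.215 m; N'_3 = 258·cos15.4° = 248.7; c'Δl = 27.97; W sinα = 68.5
Slice 4: Δl = 2.2/cos23.8° = 2.404 m; N'_4 = 194·cos23.8° = 177.5; c'Δl = 20.92; W sinα = 78.3
Slice 5: Δl = 3.0/cos32.7° = 3.565 m; N'_5 = 192·cos32.7° = 161.6; c'Δl = 31.02; W sinα = 103.7
Slice 6: Δl = 2.7/cos43.6° = 3.728 m; N'_6 = 67·cos43.6° = 48.5; c'Δl = 32.44; W sinα = 46.2
Σc'Δl = 153.4 kN/m; ΣN' = 799.6 kN/m; ΣW sinα = 311.1 kN/m
Resisting = 153.4 + 799.6·tan34.4° = 153.4 + 547.5 = 700.8 kN/m
FS = 700.8 / 311.1 = 2.253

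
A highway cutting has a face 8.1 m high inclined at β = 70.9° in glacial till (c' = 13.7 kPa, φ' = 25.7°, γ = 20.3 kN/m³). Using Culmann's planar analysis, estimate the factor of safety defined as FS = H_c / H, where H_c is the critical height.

H_c = (4c'/γ) · sinβ cosφ' / [1 − cos(β − φ')]
    = (4·13.7/20.3) · sin70.9°·cos25.7° / [1 − cos45.2°]
    = 2.700 · 0.8515 / 0.2954 = 7.78 m
FS = H_c / H = 7.78 / 8.1 = 0.961

FS = 0.96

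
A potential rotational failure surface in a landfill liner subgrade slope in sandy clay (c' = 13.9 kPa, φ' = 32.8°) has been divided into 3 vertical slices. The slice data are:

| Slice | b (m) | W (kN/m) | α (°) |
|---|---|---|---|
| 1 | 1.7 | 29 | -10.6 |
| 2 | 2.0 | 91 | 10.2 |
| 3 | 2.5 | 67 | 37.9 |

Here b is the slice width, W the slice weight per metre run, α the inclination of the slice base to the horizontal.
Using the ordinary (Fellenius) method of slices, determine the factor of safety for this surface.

FS = 3.98

Ordinary method of slices: FS = Σ[c'·Δl_i + (W_i cosα_i)·tanφ'] / Σ W_i sinα_i, with Δl_i = b_i / cosα_i.
Slice 1: Δl = 1.7/cos(-10.6°) = 1.730 m; N'_1 = 29·cos(-10.6°) = 28.5; c'Δl = 24.04; W sinα = -5.3
Slice 2: Δl = 2.0/cos10.2° = 2.032 m; N'_2 = 91·cos10.2° = 89.6; c'Δl = 28.25; W sinα = 16.1
Slice 3: Δl = 2.5/cos37.9° = 3.168 m; N'_3 = 67·cos37.9° = 52.9; c'Δl = 44.04; W sinα = 41.2
Σc'Δl = 96.3 kN/m; ΣN' = 170.9 kN/m; ΣW sinα = 51.9 kN/m
Resisting = 96.3 + 170.9·tan32.8° = 96.3 + 110.2 = 206.5 kN/m
FS = 206.5 / 51.9 = 3.976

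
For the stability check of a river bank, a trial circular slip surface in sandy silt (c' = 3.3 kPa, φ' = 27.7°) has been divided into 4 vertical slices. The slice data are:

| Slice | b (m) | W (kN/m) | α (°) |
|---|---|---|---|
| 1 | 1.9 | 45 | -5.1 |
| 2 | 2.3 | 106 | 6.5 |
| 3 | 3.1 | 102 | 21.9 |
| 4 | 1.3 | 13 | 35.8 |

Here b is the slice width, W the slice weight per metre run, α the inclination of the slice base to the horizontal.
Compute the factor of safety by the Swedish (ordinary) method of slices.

FS = 3.06

Ordinary method of slices: FS = Σ[c'·Δl_i + (W_i cosα_i)·tanφ'] / Σ W_i sinα_i, with Δl_i = b_i / cosα_i.
Slice 1: Δl = 1.9/cos(-5.1°) = 1.908 m; N'_1 = 45·cos(-5.1°) = 44.8; c'Δl = 6.29; W sinα = -4.0
Slice 2: Δl = 2.3/cos6.5° = 2.315 m; N'_2 = 106·cos6.5° = 105.3; c'Δl = 7.64; W sinα = 12.0
Slice 3: Δl = 3.1/cos21.9° = 3.341 m; N'_3 = 102·cos21.9° = 94.6; c'Δl = 11.03; W sinα = 38.0
Slice 4: Δl = 1.3/cos35.8° = 1.603 m; N'_4 = 13·cos35.8° = 10.5; c'Δl = 5.29; W sinα = 7.6
Σc'Δl = 30.2 kN/m; ΣN' = 255.3 kN/m; ΣW sinα = 53.6 kN/m
Resisting = 30.2 + 255.3·tan27.7° = 30.2 + 134.0 = 164.3 kN/m
FS = 164.3 / 53.6 = 3.062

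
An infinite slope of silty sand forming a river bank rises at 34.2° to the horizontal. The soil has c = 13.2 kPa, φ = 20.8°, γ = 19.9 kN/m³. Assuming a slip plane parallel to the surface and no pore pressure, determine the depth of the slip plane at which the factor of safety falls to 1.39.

z = 1.72 m

Setting FS = 1.39 in FS = [c + γz cos²β tanφ] / [γz sinβ cosβ] and solving for z:
z = c / [γ cosβ (FS·sinβ − cosβ·tanφ)]
  = 13.2 / [19.9·cos34.2°·(1.39·sin34.2° − cos34.2°·tan20.8°)]
  = 13.2 / [19.9·0.8271·(1.39·0.5621 − 0.8271·0.3799)]
  = 13.2 / 7.6882 = 1.717 m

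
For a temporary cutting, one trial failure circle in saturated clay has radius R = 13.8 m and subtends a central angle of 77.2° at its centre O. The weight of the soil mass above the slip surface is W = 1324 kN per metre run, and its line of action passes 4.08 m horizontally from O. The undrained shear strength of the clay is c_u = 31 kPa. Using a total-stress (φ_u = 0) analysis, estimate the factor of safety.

FS = 1.47

Taking moments about the centre O, the resisting moment is provided by the undrained shear strength acting along the arc:
Arc length L_a = R·θ = 13.8·(77.2°·π/180) = 13.8·1.3474 = 18.59 m
M_R = c_u·L_a·R = 31·18.59·13.8 = 7954.5 kN·m/m
M_D = W·d = 1324·4.08 = 5401.9 kN·m/m
FS = M_R / M_D = 7954.5 / 5401.9 = 1.473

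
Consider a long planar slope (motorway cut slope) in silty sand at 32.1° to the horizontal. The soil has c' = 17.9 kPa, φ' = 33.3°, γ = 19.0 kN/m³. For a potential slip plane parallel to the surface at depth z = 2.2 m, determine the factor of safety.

For an infinite slope with a slip plane parallel to the surface (no pore pressure): FS = [c' + γz cos²β tanφ'] / [γz sinβ cosβ].
γz = 19.0·2.2 = 41.80 kN/m²
Numerator = 17.9 + 41.80·cos²32.1°·tan33.3° = 17.9 + 41.80·0.7176·0.6569 = 37.604 kPa
Denominator = 41.80·sin32.1°·cos32.1° = 41.80·0.5314·0.8471 = 18.817 kPa
FS = 37.604 / 18.817 = 1.998

FS = 2.00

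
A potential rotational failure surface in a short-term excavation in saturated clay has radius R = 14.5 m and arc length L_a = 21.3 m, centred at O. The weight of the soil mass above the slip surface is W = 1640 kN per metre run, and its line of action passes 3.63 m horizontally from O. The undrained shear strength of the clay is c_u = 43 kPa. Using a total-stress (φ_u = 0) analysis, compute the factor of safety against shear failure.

Taking moments about the centre O, the resisting moment is provided by the undrained shear strength acting along the arc:
M_R = c_u·L_a·R = 43·21.30·14.5 = 13280.5 kN·m/m
M_D = W·d = 1640·3.63 = 5953.2 kN·m/m
FS = M_R / M_D = 13280.5 / 5953.2 = 2.231

FS = 2.23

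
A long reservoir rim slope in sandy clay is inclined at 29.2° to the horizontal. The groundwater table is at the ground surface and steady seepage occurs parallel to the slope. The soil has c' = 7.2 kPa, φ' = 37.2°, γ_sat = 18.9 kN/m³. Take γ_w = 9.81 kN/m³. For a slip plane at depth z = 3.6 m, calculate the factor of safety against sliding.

With seepage parallel to the slope and the water table at the surface, the effective normal stress on the slip plane uses the buoyant unit weight γ' = γ_sat − γ_w while the driving shear stress uses γ_sat:
FS = [c' + γ' z cos²β tanφ'] / [γ_sat z sinβ cosβ]
γ' = 18.9 − 9.81 = 9.09 kN/m³
Numerator = 7.2 + 9.09·3.6·cos²29.2°·tan37.2° = 7.2 + 9.09·3.6·0.7620·0.7590 = 26.127 kPa
Denominator = 18.9·3.6·sin29.2°·cos29.2° = 18.9·3.6·0.4879·0.8729 = 28.976 kPa
FS = 26.127 / 28.976 = 0.902

FS = 0.90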